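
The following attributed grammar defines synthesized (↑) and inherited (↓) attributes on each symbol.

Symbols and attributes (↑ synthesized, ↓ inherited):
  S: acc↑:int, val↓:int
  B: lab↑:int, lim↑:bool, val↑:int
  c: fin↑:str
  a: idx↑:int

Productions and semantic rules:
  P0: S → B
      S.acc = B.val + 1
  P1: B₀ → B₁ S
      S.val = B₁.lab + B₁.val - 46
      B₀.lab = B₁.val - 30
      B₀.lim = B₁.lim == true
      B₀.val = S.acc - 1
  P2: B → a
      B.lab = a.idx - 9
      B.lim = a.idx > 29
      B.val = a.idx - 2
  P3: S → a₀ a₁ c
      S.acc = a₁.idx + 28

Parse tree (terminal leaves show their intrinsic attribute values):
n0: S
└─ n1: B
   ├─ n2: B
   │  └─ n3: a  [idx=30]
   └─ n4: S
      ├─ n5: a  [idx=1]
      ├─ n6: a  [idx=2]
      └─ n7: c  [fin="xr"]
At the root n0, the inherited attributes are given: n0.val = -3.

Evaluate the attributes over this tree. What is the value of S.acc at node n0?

1. n0.val = -3  [given at root]
2. n3.idx = 30  [terminal]
3. n2.lab = 21  [a.idx - 9]
4. n2.lim = true  [a.idx > 29]
5. n2.val = 28  [a.idx - 2]
6. n4.val = 3  [B₁.lab + B₁.val - 46]
7. n5.idx = 1  [terminal]
8. n6.idx = 2  [terminal]
9. n7.fin = "xr"  [terminal]
10. n4.acc = 30  [a₁.idx + 28]
11. n1.lab = -2  [B₁.val - 30]
12. n1.lim = true  [B₁.lim == true]
13. n1.val = 29  [S.acc - 1]
14. n0.acc = 30  [B.val + 1]

30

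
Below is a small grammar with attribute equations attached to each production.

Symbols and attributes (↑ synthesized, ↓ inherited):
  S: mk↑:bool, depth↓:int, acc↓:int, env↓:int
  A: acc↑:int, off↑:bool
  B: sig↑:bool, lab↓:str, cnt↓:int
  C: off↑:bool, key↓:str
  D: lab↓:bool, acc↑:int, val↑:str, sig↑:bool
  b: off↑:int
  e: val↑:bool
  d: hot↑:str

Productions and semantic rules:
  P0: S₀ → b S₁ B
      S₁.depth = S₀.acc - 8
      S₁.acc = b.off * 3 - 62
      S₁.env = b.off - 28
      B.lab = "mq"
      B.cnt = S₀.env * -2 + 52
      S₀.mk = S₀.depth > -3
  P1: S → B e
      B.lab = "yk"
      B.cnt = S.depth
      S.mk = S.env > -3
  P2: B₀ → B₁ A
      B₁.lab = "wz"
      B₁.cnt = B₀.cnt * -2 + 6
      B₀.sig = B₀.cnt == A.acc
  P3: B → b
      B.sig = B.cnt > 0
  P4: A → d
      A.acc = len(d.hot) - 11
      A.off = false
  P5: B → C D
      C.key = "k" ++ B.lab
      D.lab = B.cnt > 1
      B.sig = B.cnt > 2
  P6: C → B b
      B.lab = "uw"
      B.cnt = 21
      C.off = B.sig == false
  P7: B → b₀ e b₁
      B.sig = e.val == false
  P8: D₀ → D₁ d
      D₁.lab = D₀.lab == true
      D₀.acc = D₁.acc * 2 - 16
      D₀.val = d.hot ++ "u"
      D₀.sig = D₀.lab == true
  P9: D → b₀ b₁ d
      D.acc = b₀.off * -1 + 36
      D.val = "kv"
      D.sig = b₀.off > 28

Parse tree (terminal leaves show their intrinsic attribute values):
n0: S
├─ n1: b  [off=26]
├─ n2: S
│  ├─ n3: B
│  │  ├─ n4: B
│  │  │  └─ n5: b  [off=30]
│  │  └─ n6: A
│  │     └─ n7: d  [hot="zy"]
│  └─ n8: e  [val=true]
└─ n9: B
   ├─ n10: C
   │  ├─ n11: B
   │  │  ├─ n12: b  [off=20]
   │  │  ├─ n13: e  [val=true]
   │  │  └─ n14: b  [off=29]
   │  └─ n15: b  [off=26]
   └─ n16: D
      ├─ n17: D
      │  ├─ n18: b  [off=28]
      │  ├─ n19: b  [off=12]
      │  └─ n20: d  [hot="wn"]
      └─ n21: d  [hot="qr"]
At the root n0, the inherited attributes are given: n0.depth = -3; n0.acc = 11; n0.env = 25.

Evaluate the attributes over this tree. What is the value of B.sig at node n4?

1. n0.depth = -3  [given at root]
2. n0.acc = 11  [given at root]
3. n0.env = 25  [given at root]
4. n1.off = 26  [terminal]
5. n2.depth = 3  [S₀.acc - 8]
6. n2.acc = 16  [b.off * 3 - 62]
7. n2.env = -2  [b.off - 28]
8. n3.lab = "yk"  ["yk"]
9. n3.cnt = 3  [S.depth]
10. n4.lab = "wz"  ["wz"]
11. n4.cnt = 0  [B₀.cnt * -2 + 6]
12. n5.off = 30  [terminal]
13. n4.sig = false  [B.cnt > 0]
14. n7.hot = "zy"  [terminal]
15. n6.acc = -9  [len(d.hot) - 11]
16. n6.off = false  [false]
17. n3.sig = false  [B₀.cnt == A.acc]
18. n8.val = true  [terminal]
19. n2.mk = true  [S.env > -3]
20. n9.lab = "mq"  ["mq"]
21. n9.cnt = 2  [S₀.env * -2 + 52]
22. n10.key = "kmq"  ["k" ++ B.lab]
23. n11.lab = "uw"  ["uw"]
24. n11.cnt = 21  [21]
25. n12.off = 20  [terminal]
26. n13.val = true  [terminal]
27. n14.off = 29  [terminal]
28. n11.sig = false  [e.val == false]
29. n15.off = 26  [terminal]
30. n10.off = true  [B.sig == false]
31. n16.lab = true  [B.cnt > 1]
32. n17.lab = true  [D₀.lab == true]
33. n18.off = 28  [terminal]
34. n19.off = 12  [terminal]
35. n20.hot = "wn"  [terminal]
36. n17.acc = 8  [b₀.off * -1 + 36]
37. n17.val = "kv"  ["kv"]
38. n17.sig = false  [b₀.off > 28]
39. n21.hot = "qr"  [terminal]
40. n16.acc = 0  [D₁.acc * 2 - 16]
41. n16.val = "qru"  [d.hot ++ "u"]
42. n16.sig = true  [D₀.lab == true]
43. n9.sig = false  [B.cnt > 2]
44. n0.mk = false  [S₀.depth > -3]

false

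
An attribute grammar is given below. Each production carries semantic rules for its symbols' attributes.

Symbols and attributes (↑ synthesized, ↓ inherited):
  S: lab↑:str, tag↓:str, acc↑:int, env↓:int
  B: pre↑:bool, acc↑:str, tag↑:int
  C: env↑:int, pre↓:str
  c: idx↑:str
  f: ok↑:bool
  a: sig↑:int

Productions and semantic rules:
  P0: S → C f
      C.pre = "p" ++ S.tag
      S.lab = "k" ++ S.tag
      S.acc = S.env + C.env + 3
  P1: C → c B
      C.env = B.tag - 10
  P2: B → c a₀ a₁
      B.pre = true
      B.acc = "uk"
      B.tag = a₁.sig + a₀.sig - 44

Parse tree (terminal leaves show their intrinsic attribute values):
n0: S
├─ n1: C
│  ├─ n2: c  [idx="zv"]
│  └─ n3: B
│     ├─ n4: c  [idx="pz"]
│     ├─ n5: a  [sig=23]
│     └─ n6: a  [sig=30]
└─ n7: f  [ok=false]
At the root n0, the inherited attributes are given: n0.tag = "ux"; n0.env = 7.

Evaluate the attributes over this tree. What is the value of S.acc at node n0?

9

1. n0.tag = "ux"  [given at root]
2. n0.env = 7  [given at root]
3. n1.pre = "pux"  ["p" ++ S.tag]
4. n2.idx = "zv"  [terminal]
5. n4.idx = "pz"  [terminal]
6. n5.sig = 23  [terminal]
7. n6.sig = 30  [terminal]
8. n3.pre = true  [true]
9. n3.acc = "uk"  ["uk"]
10. n3.tag = 9  [a₁.sig + a₀.sig - 44]
11. n1.env = -1  [B.tag - 10]
12. n7.ok = false  [terminal]
13. n0.lab = "kux"  ["k" ++ S.tag]
14. n0.acc = 9  [S.env + C.env + 3]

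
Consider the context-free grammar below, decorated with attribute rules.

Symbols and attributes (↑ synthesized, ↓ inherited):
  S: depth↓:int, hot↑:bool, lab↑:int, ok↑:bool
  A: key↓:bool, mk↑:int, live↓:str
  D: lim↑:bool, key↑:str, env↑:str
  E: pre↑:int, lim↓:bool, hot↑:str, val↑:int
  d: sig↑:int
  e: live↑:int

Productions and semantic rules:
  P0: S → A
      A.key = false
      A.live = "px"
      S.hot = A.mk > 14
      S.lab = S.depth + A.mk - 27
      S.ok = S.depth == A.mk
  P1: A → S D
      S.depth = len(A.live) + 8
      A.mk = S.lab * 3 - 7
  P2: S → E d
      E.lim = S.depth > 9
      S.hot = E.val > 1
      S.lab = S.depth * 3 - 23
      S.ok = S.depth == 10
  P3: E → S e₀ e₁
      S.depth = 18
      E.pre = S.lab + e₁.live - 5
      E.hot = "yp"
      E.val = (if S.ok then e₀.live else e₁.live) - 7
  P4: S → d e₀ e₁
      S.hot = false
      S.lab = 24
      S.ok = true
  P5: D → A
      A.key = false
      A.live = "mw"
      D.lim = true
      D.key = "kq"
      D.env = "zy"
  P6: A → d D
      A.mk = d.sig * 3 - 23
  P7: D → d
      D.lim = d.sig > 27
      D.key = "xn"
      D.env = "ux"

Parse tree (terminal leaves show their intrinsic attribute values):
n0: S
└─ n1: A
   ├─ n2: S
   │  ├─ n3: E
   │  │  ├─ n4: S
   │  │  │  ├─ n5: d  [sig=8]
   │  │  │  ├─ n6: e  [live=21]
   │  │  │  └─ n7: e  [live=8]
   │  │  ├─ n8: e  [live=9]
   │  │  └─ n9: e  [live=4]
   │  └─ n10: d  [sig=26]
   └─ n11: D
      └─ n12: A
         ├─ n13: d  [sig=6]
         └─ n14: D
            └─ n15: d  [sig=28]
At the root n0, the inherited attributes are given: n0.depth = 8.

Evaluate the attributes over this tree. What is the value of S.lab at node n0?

-5

1. n0.depth = 8  [given at root]
2. n1.key = false  [false]
3. n1.live = "px"  ["px"]
4. n2.depth = 10  [len(A.live) + 8]
5. n3.lim = true  [S.depth > 9]
6. n4.depth = 18  [18]
7. n5.sig = 8  [terminal]
8. n6.live = 21  [terminal]
9. n7.live = 8  [terminal]
10. n4.hot = false  [false]
11. n4.lab = 24  [24]
12. n4.ok = true  [true]
13. n8.live = 9  [terminal]
14. n9.live = 4  [terminal]
15. n3.pre = 23  [S.lab + e₁.live - 5]
16. n3.hot = "yp"  ["yp"]
17. n3.val = 2  [(if S.ok then e₀.live else e₁.live) - 7]
18. n10.sig = 26  [terminal]
19. n2.hot = true  [E.val > 1]
20. n2.lab = 7  [S.depth * 3 - 23]
21. n2.ok = true  [S.depth == 10]
22. n12.key = false  [false]
23. n12.live = "mw"  ["mw"]
24. n13.sig = 6  [terminal]
25. n15.sig = 28  [terminal]
26. n14.lim = true  [d.sig > 27]
27. n14.key = "xn"  ["xn"]
28. n14.env = "ux"  ["ux"]
29. n12.mk = -5  [d.sig * 3 - 23]
30. n11.lim = true  [true]
31. n11.key = "kq"  ["kq"]
32. n11.env = "zy"  ["zy"]
33. n1.mk = 14  [S.lab * 3 - 7]
34. n0.hot = false  [A.mk > 14]
35. n0.lab = -5  [S.depth + A.mk - 27]
36. n0.ok = false  [S.depth == A.mk]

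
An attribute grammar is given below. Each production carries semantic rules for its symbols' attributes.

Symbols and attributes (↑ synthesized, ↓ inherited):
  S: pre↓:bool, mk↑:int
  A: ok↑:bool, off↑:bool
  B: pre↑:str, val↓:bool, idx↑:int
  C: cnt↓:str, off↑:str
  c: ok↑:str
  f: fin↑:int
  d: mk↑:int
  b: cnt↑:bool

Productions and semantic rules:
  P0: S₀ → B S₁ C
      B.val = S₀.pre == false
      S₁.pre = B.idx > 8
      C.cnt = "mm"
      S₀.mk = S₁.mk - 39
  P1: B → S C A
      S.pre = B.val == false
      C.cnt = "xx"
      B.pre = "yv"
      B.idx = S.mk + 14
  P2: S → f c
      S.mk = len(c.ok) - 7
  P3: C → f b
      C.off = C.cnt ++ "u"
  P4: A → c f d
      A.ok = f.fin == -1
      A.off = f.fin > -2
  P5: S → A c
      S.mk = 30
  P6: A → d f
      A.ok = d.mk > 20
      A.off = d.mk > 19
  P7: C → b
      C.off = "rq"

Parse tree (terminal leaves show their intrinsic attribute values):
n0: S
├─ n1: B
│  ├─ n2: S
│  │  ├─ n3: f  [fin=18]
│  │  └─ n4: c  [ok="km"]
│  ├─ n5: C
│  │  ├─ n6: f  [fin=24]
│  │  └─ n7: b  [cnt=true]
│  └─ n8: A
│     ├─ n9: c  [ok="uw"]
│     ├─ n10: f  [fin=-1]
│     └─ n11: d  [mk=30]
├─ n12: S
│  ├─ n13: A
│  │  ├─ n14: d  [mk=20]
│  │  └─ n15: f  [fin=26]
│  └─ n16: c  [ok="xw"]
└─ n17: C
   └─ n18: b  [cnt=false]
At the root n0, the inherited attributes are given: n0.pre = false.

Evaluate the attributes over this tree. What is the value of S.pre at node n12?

1. n0.pre = false  [given at root]
2. n1.val = true  [S₀.pre == false]
3. n2.pre = false  [B.val == false]
4. n3.fin = 18  [terminal]
5. n4.ok = "km"  [terminal]
6. n2.mk = -5  [len(c.ok) - 7]
7. n5.cnt = "xx"  ["xx"]
8. n6.fin = 24  [terminal]
9. n7.cnt = true  [terminal]
10. n5.off = "xxu"  [C.cnt ++ "u"]
11. n9.ok = "uw"  [terminal]
12. n10.fin = -1  [terminal]
13. n11.mk = 30  [terminal]
14. n8.ok = true  [f.fin == -1]
15. n8.off = true  [f.fin > -2]
16. n1.pre = "yv"  ["yv"]
17. n1.idx = 9  [S.mk + 14]
18. n12.pre = true  [B.idx > 8]
19. n14.mk = 20  [terminal]
20. n15.fin = 26  [terminal]
21. n13.ok = false  [d.mk > 20]
22. n13.off = true  [d.mk > 19]
23. n16.ok = "xw"  [terminal]
24. n12.mk = 30  [30]
25. n17.cnt = "mm"  ["mm"]
26. n18.cnt = false  [terminal]
27. n17.off = "rq"  ["rq"]
28. n0.mk = -9  [S₁.mk - 39]

true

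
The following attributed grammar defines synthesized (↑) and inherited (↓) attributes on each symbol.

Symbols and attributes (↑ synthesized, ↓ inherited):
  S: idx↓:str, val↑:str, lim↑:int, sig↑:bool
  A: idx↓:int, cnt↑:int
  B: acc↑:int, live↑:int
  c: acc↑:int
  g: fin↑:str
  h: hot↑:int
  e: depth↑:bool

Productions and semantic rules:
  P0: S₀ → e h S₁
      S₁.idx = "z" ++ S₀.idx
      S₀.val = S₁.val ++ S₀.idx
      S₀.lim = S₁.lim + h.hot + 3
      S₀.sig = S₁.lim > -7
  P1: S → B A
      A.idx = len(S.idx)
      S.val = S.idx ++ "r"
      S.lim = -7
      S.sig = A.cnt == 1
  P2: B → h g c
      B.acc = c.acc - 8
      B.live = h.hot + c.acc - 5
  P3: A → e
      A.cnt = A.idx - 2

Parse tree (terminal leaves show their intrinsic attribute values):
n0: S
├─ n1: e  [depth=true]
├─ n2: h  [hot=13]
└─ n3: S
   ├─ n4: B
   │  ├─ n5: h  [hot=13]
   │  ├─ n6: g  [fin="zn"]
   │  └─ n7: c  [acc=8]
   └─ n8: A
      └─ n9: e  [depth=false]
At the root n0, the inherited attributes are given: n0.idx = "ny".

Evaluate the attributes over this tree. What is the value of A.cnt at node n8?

1

1. n0.idx = "ny"  [given at root]
2. n1.depth = true  [terminal]
3. n2.hot = 13  [terminal]
4. n3.idx = "zny"  ["z" ++ S₀.idx]
5. n5.hot = 13  [terminal]
6. n6.fin = "zn"  [terminal]
7. n7.acc = 8  [terminal]
8. n4.acc = 0  [c.acc - 8]
9. n4.live = 16  [h.hot + c.acc - 5]
10. n8.idx = 3  [len(S.idx)]
11. n9.depth = false  [terminal]
12. n8.cnt = 1  [A.idx - 2]
13. n3.val = "znyr"  [S.idx ++ "r"]
14. n3.lim = -7  [-7]
15. n3.sig = true  [A.cnt == 1]
16. n0.val = "znyrny"  [S₁.val ++ S₀.idx]
17. n0.lim = 9  [S₁.lim + h.hot + 3]
18. n0.sig = false  [S₁.lim > -7]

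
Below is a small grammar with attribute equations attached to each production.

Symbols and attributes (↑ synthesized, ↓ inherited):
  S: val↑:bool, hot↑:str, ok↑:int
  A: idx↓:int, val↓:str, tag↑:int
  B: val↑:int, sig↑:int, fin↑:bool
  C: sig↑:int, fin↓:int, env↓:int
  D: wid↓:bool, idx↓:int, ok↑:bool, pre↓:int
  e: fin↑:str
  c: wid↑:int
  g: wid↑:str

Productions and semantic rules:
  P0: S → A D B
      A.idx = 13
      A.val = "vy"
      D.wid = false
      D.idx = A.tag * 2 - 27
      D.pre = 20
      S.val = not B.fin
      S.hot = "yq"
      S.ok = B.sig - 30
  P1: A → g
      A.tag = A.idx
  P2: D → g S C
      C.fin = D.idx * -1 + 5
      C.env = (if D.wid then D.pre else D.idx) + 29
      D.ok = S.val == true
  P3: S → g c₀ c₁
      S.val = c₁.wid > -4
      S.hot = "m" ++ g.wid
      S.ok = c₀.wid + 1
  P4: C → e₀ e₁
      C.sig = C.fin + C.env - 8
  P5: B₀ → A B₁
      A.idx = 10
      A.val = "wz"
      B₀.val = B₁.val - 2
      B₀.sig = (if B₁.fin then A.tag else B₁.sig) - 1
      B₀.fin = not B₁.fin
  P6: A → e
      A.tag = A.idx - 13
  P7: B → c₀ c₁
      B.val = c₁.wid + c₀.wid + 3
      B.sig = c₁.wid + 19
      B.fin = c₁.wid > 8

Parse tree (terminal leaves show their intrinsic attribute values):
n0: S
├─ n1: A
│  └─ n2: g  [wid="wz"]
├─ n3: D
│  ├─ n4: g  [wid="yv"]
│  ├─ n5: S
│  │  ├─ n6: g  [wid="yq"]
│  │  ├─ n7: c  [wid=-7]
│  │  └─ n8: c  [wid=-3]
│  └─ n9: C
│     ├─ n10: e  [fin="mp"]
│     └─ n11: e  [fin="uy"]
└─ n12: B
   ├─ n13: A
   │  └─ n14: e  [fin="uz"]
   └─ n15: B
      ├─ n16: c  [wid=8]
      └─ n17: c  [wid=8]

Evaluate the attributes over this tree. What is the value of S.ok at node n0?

1. n1.idx = 13  [13]
2. n1.val = "vy"  ["vy"]
3. n2.wid = "wz"  [terminal]
4. n1.tag = 13  [A.idx]
5. n3.wid = false  [false]
6. n3.idx = -1  [A.tag * 2 - 27]
7. n3.pre = 20  [20]
8. n4.wid = "yv"  [terminal]
9. n6.wid = "yq"  [terminal]
10. n7.wid = -7  [terminal]
11. n8.wid = -3  [terminal]
12. n5.val = true  [c₁.wid > -4]
13. n5.hot = "myq"  ["m" ++ g.wid]
14. n5.ok = -6  [c₀.wid + 1]
15. n9.fin = 6  [D.idx * -1 + 5]
16. n9.env = 28  [(if D.wid then D.pre else D.idx) + 29]
17. n10.fin = "mp"  [terminal]
18. n11.fin = "uy"  [terminal]
19. n9.sig = 26  [C.fin + C.env - 8]
20. n3.ok = true  [S.val == true]
21. n13.idx = 10  [10]
22. n13.val = "wz"  ["wz"]
23. n14.fin = "uz"  [terminal]
24. n13.tag = -3  [A.idx - 13]
25. n16.wid = 8  [terminal]
26. n17.wid = 8  [terminal]
27. n15.val = 19  [c₁.wid + c₀.wid + 3]
28. n15.sig = 27  [c₁.wid + 19]
29. n15.fin = false  [c₁.wid > 8]
30. n12.val = 17  [B₁.val - 2]
31. n12.sig = 26  [(if B₁.fin then A.tag else B₁.sig) - 1]
32. n12.fin = true  [not B₁.fin]
33. n0.val = false  [not B.fin]
34. n0.hot = "yq"  ["yq"]
35. n0.ok = -4  [B.sig - 30]

-4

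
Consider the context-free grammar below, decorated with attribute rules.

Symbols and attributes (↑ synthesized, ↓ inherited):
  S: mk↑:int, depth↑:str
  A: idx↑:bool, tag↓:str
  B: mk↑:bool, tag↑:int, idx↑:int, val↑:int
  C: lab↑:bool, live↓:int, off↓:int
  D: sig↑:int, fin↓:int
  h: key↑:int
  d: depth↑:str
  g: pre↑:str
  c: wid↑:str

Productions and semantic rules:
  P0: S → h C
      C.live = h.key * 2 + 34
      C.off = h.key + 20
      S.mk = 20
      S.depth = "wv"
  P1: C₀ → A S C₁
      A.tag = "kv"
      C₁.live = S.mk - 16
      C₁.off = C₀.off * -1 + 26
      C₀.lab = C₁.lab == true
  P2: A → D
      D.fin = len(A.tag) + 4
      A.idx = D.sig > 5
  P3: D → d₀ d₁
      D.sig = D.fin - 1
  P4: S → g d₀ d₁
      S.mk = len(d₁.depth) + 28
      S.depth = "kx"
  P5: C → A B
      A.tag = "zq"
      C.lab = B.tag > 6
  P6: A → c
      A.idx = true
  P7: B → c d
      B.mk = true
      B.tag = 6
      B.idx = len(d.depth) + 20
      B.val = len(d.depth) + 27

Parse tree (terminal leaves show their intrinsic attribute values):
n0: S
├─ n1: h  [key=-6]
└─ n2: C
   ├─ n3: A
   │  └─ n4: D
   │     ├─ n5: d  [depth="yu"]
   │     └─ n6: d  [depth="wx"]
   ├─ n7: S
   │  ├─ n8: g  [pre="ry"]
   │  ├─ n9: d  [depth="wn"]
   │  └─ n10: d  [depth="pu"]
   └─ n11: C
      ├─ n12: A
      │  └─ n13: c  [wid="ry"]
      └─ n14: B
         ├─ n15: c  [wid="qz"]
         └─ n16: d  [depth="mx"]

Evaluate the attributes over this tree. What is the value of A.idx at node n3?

false

1. n1.key = -6  [terminal]
2. n2.live = 22  [h.key * 2 + 34]
3. n2.off = 14  [h.key + 20]
4. n3.tag = "kv"  ["kv"]
5. n4.fin = 6  [len(A.tag) + 4]
6. n5.depth = "yu"  [terminal]
7. n6.depth = "wx"  [terminal]
8. n4.sig = 5  [D.fin - 1]
9. n3.idx = false  [D.sig > 5]
10. n8.pre = "ry"  [terminal]
11. n9.depth = "wn"  [terminal]
12. n10.depth = "pu"  [terminal]
13. n7.mk = 30  [len(d₁.depth) + 28]
14. n7.depth = "kx"  ["kx"]
15. n11.live = 14  [S.mk - 16]
16. n11.off = 12  [C₀.off * -1 + 26]
17. n12.tag = "zq"  ["zq"]
18. n13.wid = "ry"  [terminal]
19. n12.idx = true  [true]
20. n15.wid = "qz"  [terminal]
21. n16.depth = "mx"  [terminal]
22. n14.mk = true  [true]
23. n14.tag = 6  [6]
24. n14.idx = 22  [len(d.depth) + 20]
25. n14.val = 29  [len(d.depth) + 27]
26. n11.lab = false  [B.tag > 6]
27. n2.lab = false  [C₁.lab == true]
28. n0.mk = 20  [20]
29. n0.depth = "wv"  ["wv"]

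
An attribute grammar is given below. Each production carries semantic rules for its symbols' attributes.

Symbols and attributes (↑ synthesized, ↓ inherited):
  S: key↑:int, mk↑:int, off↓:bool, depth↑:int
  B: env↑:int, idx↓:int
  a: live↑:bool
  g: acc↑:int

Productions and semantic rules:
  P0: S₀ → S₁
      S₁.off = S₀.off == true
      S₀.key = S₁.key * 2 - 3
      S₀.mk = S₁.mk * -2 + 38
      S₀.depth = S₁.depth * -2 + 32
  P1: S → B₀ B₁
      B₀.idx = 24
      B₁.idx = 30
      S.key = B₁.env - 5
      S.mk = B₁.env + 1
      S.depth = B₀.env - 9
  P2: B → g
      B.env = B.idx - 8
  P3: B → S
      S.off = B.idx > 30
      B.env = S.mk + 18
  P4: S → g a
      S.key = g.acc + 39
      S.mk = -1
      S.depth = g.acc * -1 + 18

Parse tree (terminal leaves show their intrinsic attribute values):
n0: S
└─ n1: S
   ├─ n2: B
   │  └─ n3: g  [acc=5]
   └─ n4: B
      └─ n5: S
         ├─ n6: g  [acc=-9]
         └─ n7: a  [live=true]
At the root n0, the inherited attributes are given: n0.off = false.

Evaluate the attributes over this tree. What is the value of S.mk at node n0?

1. n0.off = false  [given at root]
2. n1.off = false  [S₀.off == true]
3. n2.idx = 24  [24]
4. n3.acc = 5  [terminal]
5. n2.env = 16  [B.idx - 8]
6. n4.idx = 30  [30]
7. n5.off = false  [B.idx > 30]
8. n6.acc = -9  [terminal]
9. n7.live = true  [terminal]
10. n5.key = 30  [g.acc + 39]
11. n5.mk = -1  [-1]
12. n5.depth = 27  [g.acc * -1 + 18]
13. n4.env = 17  [S.mk + 18]
14. n1.key = 12  [B₁.env - 5]
15. n1.mk = 18  [B₁.env + 1]
16. n1.depth = 7  [B₀.env - 9]
17. n0.key = 21  [S₁.key * 2 - 3]
18. n0.mk = 2  [S₁.mk * -2 + 38]
19. n0.depth = 18  [S₁.depth * -2 + 32]

2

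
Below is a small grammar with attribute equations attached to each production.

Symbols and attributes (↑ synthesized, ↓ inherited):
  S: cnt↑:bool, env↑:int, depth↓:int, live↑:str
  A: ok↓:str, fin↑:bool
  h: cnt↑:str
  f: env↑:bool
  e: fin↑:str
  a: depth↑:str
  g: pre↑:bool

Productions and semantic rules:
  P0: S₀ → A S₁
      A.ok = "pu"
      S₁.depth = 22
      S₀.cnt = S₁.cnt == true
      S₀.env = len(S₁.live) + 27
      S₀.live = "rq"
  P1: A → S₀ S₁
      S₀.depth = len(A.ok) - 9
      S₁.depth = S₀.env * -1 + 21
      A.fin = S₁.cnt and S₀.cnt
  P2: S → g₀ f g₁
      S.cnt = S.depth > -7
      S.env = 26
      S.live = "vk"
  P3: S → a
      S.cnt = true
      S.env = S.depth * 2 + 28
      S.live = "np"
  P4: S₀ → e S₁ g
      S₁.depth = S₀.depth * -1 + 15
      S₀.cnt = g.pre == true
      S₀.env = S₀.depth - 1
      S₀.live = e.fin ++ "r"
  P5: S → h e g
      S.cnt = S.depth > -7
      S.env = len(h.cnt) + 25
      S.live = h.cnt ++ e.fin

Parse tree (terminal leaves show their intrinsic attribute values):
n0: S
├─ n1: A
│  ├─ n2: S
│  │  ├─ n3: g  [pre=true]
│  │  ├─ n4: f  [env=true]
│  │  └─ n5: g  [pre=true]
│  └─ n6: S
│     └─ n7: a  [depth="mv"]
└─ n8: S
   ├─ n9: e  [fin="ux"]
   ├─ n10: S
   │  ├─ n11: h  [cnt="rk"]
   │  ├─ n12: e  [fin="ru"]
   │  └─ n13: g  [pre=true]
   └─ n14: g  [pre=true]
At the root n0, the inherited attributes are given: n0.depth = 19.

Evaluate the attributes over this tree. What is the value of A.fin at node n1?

1. n0.depth = 19  [given at root]
2. n1.ok = "pu"  ["pu"]
3. n2.depth = -7  [len(A.ok) - 9]
4. n3.pre = true  [terminal]
5. n4.env = true  [terminal]
6. n5.pre = true  [terminal]
7. n2.cnt = false  [S.depth > -7]
8. n2.env = 26  [26]
9. n2.live = "vk"  ["vk"]
10. n6.depth = -5  [S₀.env * -1 + 21]
11. n7.depth = "mv"  [terminal]
12. n6.cnt = true  [true]
13. n6.env = 18  [S.depth * 2 + 28]
14. n6.live = "np"  ["np"]
15. n1.fin = false  [S₁.cnt and S₀.cnt]
16. n8.depth = 22  [22]
17. n9.fin = "ux"  [terminal]
18. n10.depth = -7  [S₀.depth * -1 + 15]
19. n11.cnt = "rk"  [terminal]
20. n12.fin = "ru"  [terminal]
21. n13.pre = true  [terminal]
22. n10.cnt = false  [S.depth > -7]
23. n10.env = 27  [len(h.cnt) + 25]
24. n10.live = "rkru"  [h.cnt ++ e.fin]
25. n14.pre = true  [terminal]
26. n8.cnt = true  [g.pre == true]
27. n8.env = 21  [S₀.depth - 1]
28. n8.live = "uxr"  [e.fin ++ "r"]
29. n0.cnt = true  [S₁.cnt == true]
30. n0.env = 30  [len(S₁.live) + 27]
31. n0.live = "rq"  ["rq"]

false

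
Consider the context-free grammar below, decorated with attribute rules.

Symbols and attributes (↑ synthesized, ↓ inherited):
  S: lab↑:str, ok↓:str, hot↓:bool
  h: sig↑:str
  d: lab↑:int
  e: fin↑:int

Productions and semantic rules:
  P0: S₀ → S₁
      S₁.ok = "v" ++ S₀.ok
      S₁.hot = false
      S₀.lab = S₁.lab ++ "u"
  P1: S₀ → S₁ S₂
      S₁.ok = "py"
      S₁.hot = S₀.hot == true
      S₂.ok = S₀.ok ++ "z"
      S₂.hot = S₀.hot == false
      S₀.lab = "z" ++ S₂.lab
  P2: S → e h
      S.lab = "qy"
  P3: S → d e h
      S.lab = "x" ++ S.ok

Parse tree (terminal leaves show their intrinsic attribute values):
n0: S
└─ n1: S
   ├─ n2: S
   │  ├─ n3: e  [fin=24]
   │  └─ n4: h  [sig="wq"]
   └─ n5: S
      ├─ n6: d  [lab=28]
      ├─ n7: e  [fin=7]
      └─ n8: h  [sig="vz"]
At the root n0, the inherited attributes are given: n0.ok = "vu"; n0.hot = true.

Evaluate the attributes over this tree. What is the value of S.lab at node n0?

1. n0.ok = "vu"  [given at root]
2. n0.hot = true  [given at root]
3. n1.ok = "vvu"  ["v" ++ S₀.ok]
4. n1.hot = false  [false]
5. n2.ok = "py"  ["py"]
6. n2.hot = false  [S₀.hot == true]
7. n3.fin = 24  [terminal]
8. n4.sig = "wq"  [terminal]
9. n2.lab = "qy"  ["qy"]
10. n5.ok = "vvuz"  [S₀.ok ++ "z"]
11. n5.hot = true  [S₀.hot == false]
12. n6.lab = 28  [terminal]
13. n7.fin = 7  [terminal]
14. n8.sig = "vz"  [terminal]
15. n5.lab = "xvvuz"  ["x" ++ S.ok]
16. n1.lab = "zxvvuz"  ["z" ++ S₂.lab]
17. n0.lab = "zxvvuzu"  [S₁.lab ++ "u"]

"zxvvuzu"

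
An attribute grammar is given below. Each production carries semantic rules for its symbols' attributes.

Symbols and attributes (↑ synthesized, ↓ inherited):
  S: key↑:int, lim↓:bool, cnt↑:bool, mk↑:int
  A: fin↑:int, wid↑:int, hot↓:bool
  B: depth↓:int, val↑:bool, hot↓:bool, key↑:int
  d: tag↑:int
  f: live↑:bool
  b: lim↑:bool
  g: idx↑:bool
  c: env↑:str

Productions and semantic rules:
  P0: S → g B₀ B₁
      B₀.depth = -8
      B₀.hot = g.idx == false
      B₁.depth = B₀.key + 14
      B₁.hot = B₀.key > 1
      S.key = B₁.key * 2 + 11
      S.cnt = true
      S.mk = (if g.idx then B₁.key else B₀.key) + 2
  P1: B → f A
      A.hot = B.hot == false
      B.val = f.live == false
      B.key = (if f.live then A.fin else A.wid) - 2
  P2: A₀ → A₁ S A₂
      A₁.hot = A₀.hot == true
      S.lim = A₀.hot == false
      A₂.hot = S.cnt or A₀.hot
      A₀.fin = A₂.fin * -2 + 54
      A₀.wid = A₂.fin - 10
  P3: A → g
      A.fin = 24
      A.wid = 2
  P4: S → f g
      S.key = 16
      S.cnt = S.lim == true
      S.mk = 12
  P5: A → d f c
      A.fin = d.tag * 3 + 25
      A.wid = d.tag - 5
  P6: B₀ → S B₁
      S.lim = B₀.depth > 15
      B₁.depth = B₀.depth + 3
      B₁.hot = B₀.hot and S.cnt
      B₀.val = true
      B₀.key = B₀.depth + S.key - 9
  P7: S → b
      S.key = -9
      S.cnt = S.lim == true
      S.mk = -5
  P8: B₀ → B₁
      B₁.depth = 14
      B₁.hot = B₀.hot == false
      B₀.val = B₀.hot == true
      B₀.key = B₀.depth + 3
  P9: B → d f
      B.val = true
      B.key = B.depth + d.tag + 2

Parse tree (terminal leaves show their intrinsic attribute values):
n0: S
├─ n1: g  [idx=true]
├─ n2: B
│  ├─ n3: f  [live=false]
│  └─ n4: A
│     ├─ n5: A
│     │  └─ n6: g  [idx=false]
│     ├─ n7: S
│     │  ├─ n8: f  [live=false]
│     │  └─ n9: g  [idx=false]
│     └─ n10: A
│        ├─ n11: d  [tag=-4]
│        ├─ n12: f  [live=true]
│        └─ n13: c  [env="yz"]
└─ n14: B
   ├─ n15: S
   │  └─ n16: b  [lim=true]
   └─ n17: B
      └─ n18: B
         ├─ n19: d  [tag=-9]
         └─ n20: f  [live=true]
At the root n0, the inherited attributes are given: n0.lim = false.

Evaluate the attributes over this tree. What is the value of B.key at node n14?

-3

1. n0.lim = false  [given at root]
2. n1.idx = true  [terminal]
3. n2.depth = -8  [-8]
4. n2.hot = false  [g.idx == false]
5. n3.live = false  [terminal]
6. n4.hot = true  [B.hot == false]
7. n5.hot = true  [A₀.hot == true]
8. n6.idx = false  [terminal]
9. n5.fin = 24  [24]
10. n5.wid = 2  [2]
11. n7.lim = false  [A₀.hot == false]
12. n8.live = false  [terminal]
13. n9.idx = false  [terminal]
14. n7.key = 16  [16]
15. n7.cnt = false  [S.lim == true]
16. n7.mk = 12  [12]
17. n10.hot = true  [S.cnt or A₀.hot]
18. n11.tag = -4  [terminal]
19. n12.live = true  [terminal]
20. n13.env = "yz"  [terminal]
21. n10.fin = 13  [d.tag * 3 + 25]
22. n10.wid = -9  [d.tag - 5]
23. n4.fin = 28  [A₂.fin * -2 + 54]
24. n4.wid = 3  [A₂.fin - 10]
25. n2.val = true  [f.live == false]
26. n2.key = 1  [(if f.live then A.fin else A.wid) - 2]
27. n14.depth = 15  [B₀.key + 14]
28. n14.hot = false  [B₀.key > 1]
29. n15.lim = false  [B₀.depth > 15]
30. n16.lim = true  [terminal]
31. n15.key = -9  [-9]
32. n15.cnt = false  [S.lim == true]
33. n15.mk = -5  [-5]
34. n17.depth = 18  [B₀.depth + 3]
35. n17.hot = false  [B₀.hot and S.cnt]
36. n18.depth = 14  [14]
37. n18.hot = true  [B₀.hot == false]
38. n19.tag = -9  [terminal]
39. n20.live = true  [terminal]
40. n18.val = true  [true]
41. n18.key = 7  [B.depth + d.tag + 2]
42. n17.val = false  [B₀.hot == true]
43. n17.key = 21  [B₀.depth + 3]
44. n14.val = true  [true]
45. n14.key = -3  [B₀.depth + S.key - 9]
46. n0.key = 5  [B₁.key * 2 + 11]
47. n0.cnt = true  [true]
48. n0.mk = -1  [(if g.idx then B₁.key else B₀.key) + 2]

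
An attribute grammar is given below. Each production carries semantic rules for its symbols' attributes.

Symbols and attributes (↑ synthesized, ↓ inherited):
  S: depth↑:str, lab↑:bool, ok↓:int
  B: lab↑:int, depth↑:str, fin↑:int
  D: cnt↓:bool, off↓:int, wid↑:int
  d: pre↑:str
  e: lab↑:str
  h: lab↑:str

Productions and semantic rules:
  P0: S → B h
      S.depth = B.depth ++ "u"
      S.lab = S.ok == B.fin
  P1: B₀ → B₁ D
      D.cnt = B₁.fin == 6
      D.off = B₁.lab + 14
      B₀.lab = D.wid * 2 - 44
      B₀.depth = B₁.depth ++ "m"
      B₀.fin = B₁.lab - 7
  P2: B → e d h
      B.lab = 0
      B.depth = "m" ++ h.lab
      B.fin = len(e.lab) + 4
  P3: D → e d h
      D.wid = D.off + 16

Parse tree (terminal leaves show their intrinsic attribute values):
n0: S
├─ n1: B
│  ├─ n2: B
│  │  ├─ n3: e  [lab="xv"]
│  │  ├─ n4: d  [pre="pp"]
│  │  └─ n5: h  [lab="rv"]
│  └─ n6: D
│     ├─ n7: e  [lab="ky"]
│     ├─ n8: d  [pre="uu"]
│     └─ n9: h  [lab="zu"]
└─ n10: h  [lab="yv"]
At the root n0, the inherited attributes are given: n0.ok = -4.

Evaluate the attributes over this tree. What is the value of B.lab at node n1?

16

1. n0.ok = -4  [given at root]
2. n3.lab = "xv"  [terminal]
3. n4.pre = "pp"  [terminal]
4. n5.lab = "rv"  [terminal]
5. n2.lab = 0  [0]
6. n2.depth = "mrv"  ["m" ++ h.lab]
7. n2.fin = 6  [len(e.lab) + 4]
8. n6.cnt = true  [B₁.fin == 6]
9. n6.off = 14  [B₁.lab + 14]
10. n7.lab = "ky"  [terminal]
11. n8.pre = "uu"  [terminal]
12. n9.lab = "zu"  [terminal]
13. n6.wid = 30  [D.off + 16]
14. n1.lab = 16  [D.wid * 2 - 44]
15. n1.depth = "mrvm"  [B₁.depth ++ "m"]
16. n1.fin = -7  [B₁.lab - 7]
17. n10.lab = "yv"  [terminal]
18. n0.depth = "mrvmu"  [B.depth ++ "u"]
19. n0.lab = false  [S.ok == B.fin]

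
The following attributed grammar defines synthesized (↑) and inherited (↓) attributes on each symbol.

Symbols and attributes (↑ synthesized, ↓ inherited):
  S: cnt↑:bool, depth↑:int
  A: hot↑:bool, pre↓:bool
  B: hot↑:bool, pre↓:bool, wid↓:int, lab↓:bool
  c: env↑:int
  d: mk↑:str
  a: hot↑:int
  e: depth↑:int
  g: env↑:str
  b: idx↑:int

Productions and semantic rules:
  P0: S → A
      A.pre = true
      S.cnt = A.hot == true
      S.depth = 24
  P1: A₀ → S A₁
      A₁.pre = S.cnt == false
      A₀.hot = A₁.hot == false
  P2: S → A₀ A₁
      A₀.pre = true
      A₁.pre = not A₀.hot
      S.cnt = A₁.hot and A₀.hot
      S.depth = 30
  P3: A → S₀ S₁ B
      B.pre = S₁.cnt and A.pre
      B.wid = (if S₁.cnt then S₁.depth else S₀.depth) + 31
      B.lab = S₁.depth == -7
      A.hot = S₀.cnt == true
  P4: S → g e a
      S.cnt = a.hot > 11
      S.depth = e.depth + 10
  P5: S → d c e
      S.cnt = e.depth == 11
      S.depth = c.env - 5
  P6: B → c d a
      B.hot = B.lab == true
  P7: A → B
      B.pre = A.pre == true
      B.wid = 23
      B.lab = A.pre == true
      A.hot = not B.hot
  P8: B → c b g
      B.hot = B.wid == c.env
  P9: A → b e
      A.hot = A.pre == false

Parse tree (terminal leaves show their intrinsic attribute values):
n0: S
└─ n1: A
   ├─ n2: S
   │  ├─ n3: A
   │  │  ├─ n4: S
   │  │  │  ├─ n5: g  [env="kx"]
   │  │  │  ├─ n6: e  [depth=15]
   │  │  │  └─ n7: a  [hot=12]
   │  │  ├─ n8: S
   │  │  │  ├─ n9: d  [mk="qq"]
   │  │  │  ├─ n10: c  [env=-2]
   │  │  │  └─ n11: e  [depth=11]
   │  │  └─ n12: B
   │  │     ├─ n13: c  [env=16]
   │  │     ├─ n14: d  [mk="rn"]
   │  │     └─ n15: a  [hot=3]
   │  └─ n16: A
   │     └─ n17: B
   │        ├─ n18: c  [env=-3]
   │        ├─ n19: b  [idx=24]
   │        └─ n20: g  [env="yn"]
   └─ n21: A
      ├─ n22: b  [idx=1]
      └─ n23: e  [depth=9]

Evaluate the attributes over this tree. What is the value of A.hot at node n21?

1. n1.pre = true  [true]
2. n3.pre = true  [true]
3. n5.env = "kx"  [terminal]
4. n6.depth = 15  [terminal]
5. n7.hot = 12  [terminal]
6. n4.cnt = true  [a.hot > 11]
7. n4.depth = 25  [e.depth + 10]
8. n9.mk = "qq"  [terminal]
9. n10.env = -2  [terminal]
10. n11.depth = 11  [terminal]
11. n8.cnt = true  [e.depth == 11]
12. n8.depth = -7  [c.env - 5]
13. n12.pre = true  [S₁.cnt and A.pre]
14. n12.wid = 24  [(if S₁.cnt then S₁.depth else S₀.depth) + 31]
15. n12.lab = true  [S₁.depth == -7]
16. n13.env = 16  [terminal]
17. n14.mk = "rn"  [terminal]
18. n15.hot = 3  [terminal]
19. n12.hot = true  [B.lab == true]
20. n3.hot = true  [S₀.cnt == true]
21. n16.pre = false  [not A₀.hot]
22. n17.pre = false  [A.pre == true]
23. n17.wid = 23  [23]
24. n17.lab = false  [A.pre == true]
25. n18.env = -3  [terminal]
26. n19.idx = 24  [terminal]
27. n20.env = "yn"  [terminal]
28. n17.hot = false  [B.wid == c.env]
29. n16.hot = true  [not B.hot]
30. n2.cnt = true  [A₁.hot and A₀.hot]
31. n2.depth = 30  [30]
32. n21.pre = false  [S.cnt == false]
33. n22.idx = 1  [terminal]
34. n23.depth = 9  [terminal]
35. n21.hot = true  [A.pre == false]
36. n1.hot = false  [A₁.hot == false]
37. n0.cnt = false  [A.hot == true]
38. n0.depth = 24  [24]

true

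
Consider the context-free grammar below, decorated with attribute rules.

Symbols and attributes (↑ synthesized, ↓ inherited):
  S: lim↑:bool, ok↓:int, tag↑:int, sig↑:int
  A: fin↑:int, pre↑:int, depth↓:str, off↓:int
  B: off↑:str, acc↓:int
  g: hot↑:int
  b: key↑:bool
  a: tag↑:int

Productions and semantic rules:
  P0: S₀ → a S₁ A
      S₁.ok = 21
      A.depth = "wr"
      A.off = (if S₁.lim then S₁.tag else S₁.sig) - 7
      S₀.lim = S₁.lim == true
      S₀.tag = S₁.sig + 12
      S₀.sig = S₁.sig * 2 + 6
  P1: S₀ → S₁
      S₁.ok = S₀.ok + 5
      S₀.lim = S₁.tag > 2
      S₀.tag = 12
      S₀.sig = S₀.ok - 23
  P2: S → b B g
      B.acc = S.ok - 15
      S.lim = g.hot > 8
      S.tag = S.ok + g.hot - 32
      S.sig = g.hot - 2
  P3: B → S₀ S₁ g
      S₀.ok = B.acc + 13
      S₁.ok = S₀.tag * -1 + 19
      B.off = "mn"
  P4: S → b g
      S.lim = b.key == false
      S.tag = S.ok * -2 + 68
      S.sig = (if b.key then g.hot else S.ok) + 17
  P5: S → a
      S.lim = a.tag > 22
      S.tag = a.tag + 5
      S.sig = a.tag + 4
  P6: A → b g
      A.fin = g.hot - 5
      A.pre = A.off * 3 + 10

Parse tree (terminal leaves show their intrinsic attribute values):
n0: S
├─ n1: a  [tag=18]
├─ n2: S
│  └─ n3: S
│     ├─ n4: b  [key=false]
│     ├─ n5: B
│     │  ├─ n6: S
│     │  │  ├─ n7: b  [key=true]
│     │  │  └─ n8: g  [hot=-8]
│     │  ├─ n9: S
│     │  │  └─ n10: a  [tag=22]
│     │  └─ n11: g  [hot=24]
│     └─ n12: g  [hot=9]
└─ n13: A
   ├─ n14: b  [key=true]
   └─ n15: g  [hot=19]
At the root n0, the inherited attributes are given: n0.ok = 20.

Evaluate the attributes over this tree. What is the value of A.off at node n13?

5

1. n0.ok = 20  [given at root]
2. n1.tag = 18  [terminal]
3. n2.ok = 21  [21]
4. n3.ok = 26  [S₀.ok + 5]
5. n4.key = false  [terminal]
6. n5.acc = 11  [S.ok - 15]
7. n6.ok = 24  [B.acc + 13]
8. n7.key = true  [terminal]
9. n8.hot = -8  [terminal]
10. n6.lim = false  [b.key == false]
11. n6.tag = 20  [S.ok * -2 + 68]
12. n6.sig = 9  [(if b.key then g.hot else S.ok) + 17]
13. n9.ok = -1  [S₀.tag * -1 + 19]
14. n10.tag = 22  [terminal]
15. n9.lim = false  [a.tag > 22]
16. n9.tag = 27  [a.tag + 5]
17. n9.sig = 26  [a.tag + 4]
18. n11.hot = 24  [terminal]
19. n5.off = "mn"  ["mn"]
20. n12.hot = 9  [terminal]
21. n3.lim = true  [g.hot > 8]
22. n3.tag = 3  [S.ok + g.hot - 32]
23. n3.sig = 7  [g.hot - 2]
24. n2.lim = true  [S₁.tag > 2]
25. n2.tag = 12  [12]
26. n2.sig = -2  [S₀.ok - 23]
27. n13.depth = "wr"  ["wr"]
28. n13.off = 5  [(if S₁.lim then S₁.tag else S₁.sig) - 7]
29. n14.key = true  [terminal]
30. n15.hot = 19  [terminal]
31. n13.fin = 14  [g.hot - 5]
32. n13.pre = 25  [A.off * 3 + 10]
33. n0.lim = true  [S₁.lim == true]
34. n0.tag = 10  [S₁.sig + 12]
35. n0.sig = 2  [S₁.sig * 2 + 6]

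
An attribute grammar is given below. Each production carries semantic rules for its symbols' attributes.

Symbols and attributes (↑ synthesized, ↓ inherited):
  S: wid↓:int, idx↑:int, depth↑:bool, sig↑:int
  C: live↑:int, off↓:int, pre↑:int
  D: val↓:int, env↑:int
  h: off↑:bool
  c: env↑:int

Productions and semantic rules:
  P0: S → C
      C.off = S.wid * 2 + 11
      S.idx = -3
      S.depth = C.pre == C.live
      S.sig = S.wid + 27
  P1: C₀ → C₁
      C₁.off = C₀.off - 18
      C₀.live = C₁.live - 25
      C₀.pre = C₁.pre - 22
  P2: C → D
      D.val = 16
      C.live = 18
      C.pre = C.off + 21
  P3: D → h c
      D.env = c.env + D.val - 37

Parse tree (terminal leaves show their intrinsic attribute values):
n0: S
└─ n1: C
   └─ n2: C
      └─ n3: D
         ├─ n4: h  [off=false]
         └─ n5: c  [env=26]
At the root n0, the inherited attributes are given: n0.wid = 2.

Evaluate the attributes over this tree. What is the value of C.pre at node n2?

1. n0.wid = 2  [given at root]
2. n1.off = 15  [S.wid * 2 + 11]
3. n2.off = -3  [C₀.off - 18]
4. n3.val = 16  [16]
5. n4.off = false  [terminal]
6. n5.env = 26  [terminal]
7. n3.env = 5  [c.env + D.val - 37]
8. n2.live = 18  [18]
9. n2.pre = 18  [C.off + 21]
10. n1.live = -7  [C₁.live - 25]
11. n1.pre = -4  [C₁.pre - 22]
12. n0.idx = -3  [-3]
13. n0.depth = false  [C.pre == C.live]
14. n0.sig = 29  [S.wid + 27]

18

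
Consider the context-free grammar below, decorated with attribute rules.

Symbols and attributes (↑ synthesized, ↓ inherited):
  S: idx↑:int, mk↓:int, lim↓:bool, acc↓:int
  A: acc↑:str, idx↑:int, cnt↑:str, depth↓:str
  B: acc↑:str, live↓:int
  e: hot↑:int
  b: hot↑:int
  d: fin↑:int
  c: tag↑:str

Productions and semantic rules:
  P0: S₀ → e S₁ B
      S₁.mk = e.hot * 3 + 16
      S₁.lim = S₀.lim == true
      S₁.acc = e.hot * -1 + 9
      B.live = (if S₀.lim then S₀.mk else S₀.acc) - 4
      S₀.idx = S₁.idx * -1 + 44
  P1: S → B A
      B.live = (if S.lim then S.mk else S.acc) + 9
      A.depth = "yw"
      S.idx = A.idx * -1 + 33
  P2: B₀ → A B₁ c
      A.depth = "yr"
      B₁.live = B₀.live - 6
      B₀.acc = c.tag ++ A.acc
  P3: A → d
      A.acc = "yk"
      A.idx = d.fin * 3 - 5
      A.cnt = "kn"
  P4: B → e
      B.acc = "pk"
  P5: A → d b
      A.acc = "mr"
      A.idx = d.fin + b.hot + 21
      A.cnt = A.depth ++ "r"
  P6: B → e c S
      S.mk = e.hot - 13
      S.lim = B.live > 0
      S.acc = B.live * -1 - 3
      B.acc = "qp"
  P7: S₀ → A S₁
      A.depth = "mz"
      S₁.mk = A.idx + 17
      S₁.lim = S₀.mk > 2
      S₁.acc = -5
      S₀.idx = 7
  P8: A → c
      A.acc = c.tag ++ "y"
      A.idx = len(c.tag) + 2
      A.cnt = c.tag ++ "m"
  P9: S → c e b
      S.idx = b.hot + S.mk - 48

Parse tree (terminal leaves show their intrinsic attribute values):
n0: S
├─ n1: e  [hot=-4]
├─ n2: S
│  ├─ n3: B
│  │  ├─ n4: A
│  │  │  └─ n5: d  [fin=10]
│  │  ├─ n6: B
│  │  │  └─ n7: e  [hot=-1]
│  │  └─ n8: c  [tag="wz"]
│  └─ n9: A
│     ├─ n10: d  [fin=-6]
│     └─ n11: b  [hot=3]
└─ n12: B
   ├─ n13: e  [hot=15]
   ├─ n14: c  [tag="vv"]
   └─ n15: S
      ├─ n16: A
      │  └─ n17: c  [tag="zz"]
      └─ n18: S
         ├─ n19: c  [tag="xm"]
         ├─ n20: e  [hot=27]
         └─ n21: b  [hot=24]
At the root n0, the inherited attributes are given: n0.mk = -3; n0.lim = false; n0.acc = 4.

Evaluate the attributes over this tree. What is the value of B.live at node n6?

1. n0.mk = -3  [given at root]
2. n0.lim = false  [given at root]
3. n0.acc = 4  [given at root]
4. n1.hot = -4  [terminal]
5. n2.mk = 4  [e.hot * 3 + 16]
6. n2.lim = false  [S₀.lim == true]
7. n2.acc = 13  [e.hot * -1 + 9]
8. n3.live = 22  [(if S.lim then S.mk else S.acc) + 9]
9. n4.depth = "yr"  ["yr"]
10. n5.fin = 10  [terminal]
11. n4.acc = "yk"  ["yk"]
12. n4.idx = 25  [d.fin * 3 - 5]
13. n4.cnt = "kn"  ["kn"]
14. n6.live = 16  [B₀.live - 6]
15. n7.hot = -1  [terminal]
16. n6.acc = "pk"  ["pk"]
17. n8.tag = "wz"  [terminal]
18. n3.acc = "wzyk"  [c.tag ++ A.acc]
19. n9.depth = "yw"  ["yw"]
20. n10.fin = -6  [terminal]
21. n11.hot = 3  [terminal]
22. n9.acc = "mr"  ["mr"]
23. n9.idx = 18  [d.fin + b.hot + 21]
24. n9.cnt = "ywr"  [A.depth ++ "r"]
25. n2.idx = 15  [A.idx * -1 + 33]
26. n12.live = 0  [(if S₀.lim then S₀.mk else S₀.acc) - 4]
27. n13.hot = 15  [terminal]
28. n14.tag = "vv"  [terminal]
29. n15.mk = 2  [e.hot - 13]
30. n15.lim = false  [B.live > 0]
31. n15.acc = -3  [B.live * -1 - 3]
32. n16.depth = "mz"  ["mz"]
33. n17.tag = "zz"  [terminal]
34. n16.acc = "zzy"  [c.tag ++ "y"]
35. n16.idx = 4  [len(c.tag) + 2]
36. n16.cnt = "zzm"  [c.tag ++ "m"]
37. n18.mk = 21  [A.idx + 17]
38. n18.lim = false  [S₀.mk > 2]
39. n18.acc = -5  [-5]
40. n19.tag = "xm"  [terminal]
41. n20.hot = 27  [terminal]
42. n21.hot = 24  [terminal]
43. n18.idx = -3  [b.hot + S.mk - 48]
44. n15.idx = 7  [7]
45. n12.acc = "qp"  ["qp"]
46. n0.idx = 29  [S₁.idx * -1 + 44]

16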